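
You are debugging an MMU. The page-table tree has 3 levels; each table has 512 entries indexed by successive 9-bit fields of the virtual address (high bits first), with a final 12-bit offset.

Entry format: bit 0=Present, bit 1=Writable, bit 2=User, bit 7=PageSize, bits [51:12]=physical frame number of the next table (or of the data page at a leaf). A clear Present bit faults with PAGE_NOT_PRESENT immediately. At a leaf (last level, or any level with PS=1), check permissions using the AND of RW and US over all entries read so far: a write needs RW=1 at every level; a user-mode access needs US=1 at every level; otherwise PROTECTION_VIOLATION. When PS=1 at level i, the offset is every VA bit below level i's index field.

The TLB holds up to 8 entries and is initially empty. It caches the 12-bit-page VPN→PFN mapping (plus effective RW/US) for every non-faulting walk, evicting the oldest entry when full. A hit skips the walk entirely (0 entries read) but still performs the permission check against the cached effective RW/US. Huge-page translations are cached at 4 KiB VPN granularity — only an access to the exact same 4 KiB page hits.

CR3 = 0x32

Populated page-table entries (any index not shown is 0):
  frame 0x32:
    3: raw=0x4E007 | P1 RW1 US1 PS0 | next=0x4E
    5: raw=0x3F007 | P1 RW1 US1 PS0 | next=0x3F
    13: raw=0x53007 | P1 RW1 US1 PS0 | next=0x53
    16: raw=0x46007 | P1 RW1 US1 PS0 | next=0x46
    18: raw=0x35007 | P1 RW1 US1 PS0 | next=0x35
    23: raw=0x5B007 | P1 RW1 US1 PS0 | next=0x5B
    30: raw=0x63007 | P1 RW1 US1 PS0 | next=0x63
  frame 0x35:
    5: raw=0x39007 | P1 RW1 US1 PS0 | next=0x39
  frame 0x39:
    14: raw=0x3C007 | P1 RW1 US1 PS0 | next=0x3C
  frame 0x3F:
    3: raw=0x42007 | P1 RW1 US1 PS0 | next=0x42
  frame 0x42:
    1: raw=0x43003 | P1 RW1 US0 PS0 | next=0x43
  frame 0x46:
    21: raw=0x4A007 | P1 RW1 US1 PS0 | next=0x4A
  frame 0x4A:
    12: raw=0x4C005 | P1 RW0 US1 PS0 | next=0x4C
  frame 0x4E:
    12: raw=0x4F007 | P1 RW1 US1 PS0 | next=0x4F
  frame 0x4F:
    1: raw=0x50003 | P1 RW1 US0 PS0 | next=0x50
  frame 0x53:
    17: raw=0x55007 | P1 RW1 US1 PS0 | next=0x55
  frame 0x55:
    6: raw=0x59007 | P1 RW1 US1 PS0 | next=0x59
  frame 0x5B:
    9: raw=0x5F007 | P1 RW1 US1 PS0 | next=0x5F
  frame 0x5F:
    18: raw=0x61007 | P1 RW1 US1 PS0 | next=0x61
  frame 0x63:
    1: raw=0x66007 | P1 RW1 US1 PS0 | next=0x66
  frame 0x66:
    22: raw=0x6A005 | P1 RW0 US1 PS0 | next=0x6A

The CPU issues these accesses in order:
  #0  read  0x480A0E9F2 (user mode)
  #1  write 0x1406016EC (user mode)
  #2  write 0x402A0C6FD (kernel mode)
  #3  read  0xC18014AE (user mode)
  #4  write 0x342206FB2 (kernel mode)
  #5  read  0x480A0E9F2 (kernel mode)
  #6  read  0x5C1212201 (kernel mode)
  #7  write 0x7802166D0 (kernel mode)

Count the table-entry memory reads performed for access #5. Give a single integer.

Walk each access:
#0 VA=0x480A0E9F2 (r,user):
  lvl0: tbl 0x32, slot 18 ⇒ 0x35007 (P1/RW1/US1/PS0)
  lvl1: tbl 0x35, slot 5 ⇒ 0x39007 (P1/RW1/US1/PS0)
  lvl2: tbl 0x39, slot 14 ⇒ 0x3C007 (P1/RW1/US1/PS0)
  ✓ 0x3C9F2  — 3 lookups
#1 VA=0x1406016EC (w,user):
  lvl0: tbl 0x32, slot 5 ⇒ 0x3F007 (P1/RW1/US1/PS0)
  lvl1: tbl 0x3F, slot 3 ⇒ 0x42007 (P1/RW1/US1/PS0)
  lvl2: tbl 0x42, slot 1 ⇒ 0x43003 (P1/RW1/US0/PS0)
  ✗ PROTECTION_VIOLATION  [3 reads]
#2 VA=0x402A0C6FD (w,kernel):
  lvl0: tbl 0x32, slot 16 ⇒ 0x46007 (P1/RW1/US1/PS0)
  lvl1: tbl 0x46, slot 21 ⇒ 0x4A007 (P1/RW1/US1/PS0)
  lvl2: tbl 0x4A, slot 12 ⇒ 0x4C005 (P1/RW0/US1/PS0)
  ✗ PROTECTION_VIOLATION  [3 reads]
#3 VA=0xC18014AE (r,user):
  lvl0: tbl 0x32, slot 3 ⇒ 0x4E007 (P1/RW1/US1/PS0)
  lvl1: tbl 0x4E, slot 12 ⇒ 0x4F007 (P1/RW1/US1/PS0)
  lvl2: tbl 0x4F, slot 1 ⇒ 0x50003 (P1/RW1/US0/PS0)
  ✗ PROTECTION_VIOLATION  [3 reads]
#4 VA=0x342206FB2 (w,kernel):
  lvl0: tbl 0x32, slot 13 ⇒ 0x53007 (P1/RW1/US1/PS0)
  lvl1: tbl 0x53, slot 17 ⇒ 0x55007 (P1/RW1/US1/PS0)
  lvl2: tbl 0x55, slot 6 ⇒ 0x59007 (P1/RW1/US1/PS0)
  ✓ 0x59FB2  — 3 lookups
#5 VA=0x480A0E9F2 (r,kernel):
  TLB hit vpn=0x480A0E → PA=0x3C9F2
#6 VA=0x5C1212201 (r,kernel):
  lvl0: tbl 0x32, slot 23 ⇒ 0x5B007 (P1/RW1/US1/PS0)
  lvl1: tbl 0x5B, slot 9 ⇒ 0x5F007 (P1/RW1/US1/PS0)
  lvl2: tbl 0x5F, slot 18 ⇒ 0x61007 (P1/RW1/US1/PS0)
  ✓ 0x61201  — 3 lookups
#7 VA=0x7802166D0 (w,kernel):
  lvl0: tbl 0x32, slot 30 ⇒ 0x63007 (P1/RW1/US1/PS0)
  lvl1: tbl 0x63, slot 1 ⇒ 0x66007 (P1/RW1/US1/PS0)
  lvl2: tbl 0x66, slot 22 ⇒ 0x6A005 (P1/RW0/US1/PS0)
  ✗ PROTECTION_VIOLATION  [3 reads]

Entries read for #5: 0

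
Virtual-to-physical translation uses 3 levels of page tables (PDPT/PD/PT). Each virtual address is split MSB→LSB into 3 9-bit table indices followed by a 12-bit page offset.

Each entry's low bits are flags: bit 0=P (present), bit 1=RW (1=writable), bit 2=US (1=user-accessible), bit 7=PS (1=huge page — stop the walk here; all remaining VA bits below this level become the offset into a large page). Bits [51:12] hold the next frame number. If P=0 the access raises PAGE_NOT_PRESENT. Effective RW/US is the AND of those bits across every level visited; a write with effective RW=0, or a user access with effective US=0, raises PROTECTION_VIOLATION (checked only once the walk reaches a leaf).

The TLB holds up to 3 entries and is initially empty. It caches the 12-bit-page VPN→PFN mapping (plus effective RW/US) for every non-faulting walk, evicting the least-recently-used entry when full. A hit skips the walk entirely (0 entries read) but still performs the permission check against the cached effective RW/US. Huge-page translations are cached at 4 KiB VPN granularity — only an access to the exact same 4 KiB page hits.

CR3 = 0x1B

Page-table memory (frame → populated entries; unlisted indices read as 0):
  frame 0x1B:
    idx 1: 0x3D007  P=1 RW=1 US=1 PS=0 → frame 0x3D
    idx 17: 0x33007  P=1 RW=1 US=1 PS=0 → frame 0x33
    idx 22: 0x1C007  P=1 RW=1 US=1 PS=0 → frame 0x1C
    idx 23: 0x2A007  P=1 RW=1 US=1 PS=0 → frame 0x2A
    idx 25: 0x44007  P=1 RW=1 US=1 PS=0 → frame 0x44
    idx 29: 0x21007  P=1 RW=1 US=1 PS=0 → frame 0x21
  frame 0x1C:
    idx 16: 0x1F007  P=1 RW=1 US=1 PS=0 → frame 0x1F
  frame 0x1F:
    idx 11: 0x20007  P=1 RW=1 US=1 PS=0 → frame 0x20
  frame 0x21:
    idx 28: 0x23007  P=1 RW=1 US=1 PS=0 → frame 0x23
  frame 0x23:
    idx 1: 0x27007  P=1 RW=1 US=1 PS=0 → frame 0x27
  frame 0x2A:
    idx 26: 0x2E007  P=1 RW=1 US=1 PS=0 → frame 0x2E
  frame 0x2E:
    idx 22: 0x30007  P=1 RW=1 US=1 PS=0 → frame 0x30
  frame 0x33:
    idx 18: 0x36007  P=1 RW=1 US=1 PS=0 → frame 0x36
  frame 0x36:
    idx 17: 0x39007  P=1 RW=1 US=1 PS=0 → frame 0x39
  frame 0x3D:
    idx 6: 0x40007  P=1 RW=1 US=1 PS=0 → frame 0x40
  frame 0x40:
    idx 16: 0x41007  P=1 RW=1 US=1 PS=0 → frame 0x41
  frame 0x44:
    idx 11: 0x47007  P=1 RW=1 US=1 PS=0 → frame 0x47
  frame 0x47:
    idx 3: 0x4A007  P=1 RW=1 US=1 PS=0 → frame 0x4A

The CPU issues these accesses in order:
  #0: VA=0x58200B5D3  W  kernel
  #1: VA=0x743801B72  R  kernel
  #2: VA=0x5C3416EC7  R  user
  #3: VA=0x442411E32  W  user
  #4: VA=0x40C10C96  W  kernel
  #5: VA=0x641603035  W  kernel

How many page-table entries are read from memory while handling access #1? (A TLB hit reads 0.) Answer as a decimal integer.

Trace:
#0 VA=0x58200B5D3 (w,kernel):
  L0 @0x1B[22] → 0x1C007  P=1,RW=1,US=1,PS=0
  L1 @0x1C[16] → 0x1F007  P=1,RW=1,US=1,PS=0
  L2 @0x1F[11] → 0x20007  P=1,RW=1,US=1,PS=0
  → PA=0x205D3  (3 entries read)
#1 VA=0x743801B72 (r,kernel):
  L0 @0x1B[29] → 0x21007  P=1,RW=1,US=1,PS=0
  L1 @0x21[28] → 0x23007  P=1,RW=1,US=1,PS=0
  L2 @0x23[1] → 0x27007  P=1,RW=1,US=1,PS=0
  → PA=0x27B72  (3 entries read)
#2 VA=0x5C3416EC7 (r,user):
  L0 @0x1B[23] → 0x2A007  P=1,RW=1,US=1,PS=0
  L1 @0x2A[26] → 0x2E007  P=1,RW=1,US=1,PS=0
  L2 @0x2E[22] → 0x30007  P=1,RW=1,US=1,PS=0
  → PA=0x30EC7  (3 entries read)
#3 VA=0x442411E32 (w,user):
  L0 @0x1B[17] → 0x33007  P=1,RW=1,US=1,PS=0
  L1 @0x33[18] → 0x36007  P=1,RW=1,US=1,PS=0
  L2 @0x36[17] → 0x39007  P=1,RW=1,US=1,PS=0
  → PA=0x39E32  (3 entries read)
#4 VA=0x40C10C96 (w,kernel):
  L0 @0x1B[1] → 0x3D007  P=1,RW=1,US=1,PS=0
  L1 @0x3D[6] → 0x40007  P=1,RW=1,US=1,PS=0
  L2 @0x40[16] → 0x41007  P=1,RW=1,US=1,PS=0
  → PA=0x41C96  (3 entries read)
#5 VA=0x641603035 (w,kernel):
  L0 @0x1B[25] → 0x44007  P=1,RW=1,US=1,PS=0
  L1 @0x44[11] → 0x47007  P=1,RW=1,US=1,PS=0
  L2 @0x47[3] → 0x4A007  P=1,RW=1,US=1,PS=0
  → PA=0x4A035  (3 entries read)

Entries read for #1: 3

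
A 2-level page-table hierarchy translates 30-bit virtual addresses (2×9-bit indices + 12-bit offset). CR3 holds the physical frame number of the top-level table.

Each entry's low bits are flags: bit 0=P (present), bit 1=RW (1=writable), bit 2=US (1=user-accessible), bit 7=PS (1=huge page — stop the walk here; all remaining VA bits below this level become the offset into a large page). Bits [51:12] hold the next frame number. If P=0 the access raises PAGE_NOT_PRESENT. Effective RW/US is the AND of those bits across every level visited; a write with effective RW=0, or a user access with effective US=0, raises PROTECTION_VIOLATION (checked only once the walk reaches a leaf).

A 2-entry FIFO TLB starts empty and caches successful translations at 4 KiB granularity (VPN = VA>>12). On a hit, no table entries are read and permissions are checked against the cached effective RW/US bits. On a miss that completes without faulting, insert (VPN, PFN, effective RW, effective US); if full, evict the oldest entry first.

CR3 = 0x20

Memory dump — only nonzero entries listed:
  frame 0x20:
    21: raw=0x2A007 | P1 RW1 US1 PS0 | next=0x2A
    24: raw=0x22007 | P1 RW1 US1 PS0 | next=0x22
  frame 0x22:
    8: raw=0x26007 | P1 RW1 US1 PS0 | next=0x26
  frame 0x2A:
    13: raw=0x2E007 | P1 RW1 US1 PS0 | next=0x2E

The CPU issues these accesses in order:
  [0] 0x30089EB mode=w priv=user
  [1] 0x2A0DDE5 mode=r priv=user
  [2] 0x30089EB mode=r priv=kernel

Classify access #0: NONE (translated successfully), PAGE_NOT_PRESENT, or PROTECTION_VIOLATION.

Trace:
#0 VA=0x30089EB (w,user):
  [0] read 0x20 idx=24: raw=0x22007 flags P=1 W=1 U=1 S=0
  [1] read 0x22 idx=8: raw=0x26007 flags P=1 W=1 U=1 S=0
  ⇒ phys 0x269EB  [2 reads]
#1 VA=0x2A0DDE5 (r,user):
  [0] read 0x20 idx=21: raw=0x2A007 flags P=1 W=1 U=1 S=0
  [1] read 0x2A idx=13: raw=0x2E007 flags P=1 W=1 U=1 S=0
  ⇒ phys 0x2EDE5  [2 reads]
#2 VA=0x30089EB (r,kernel):
  TLB hit vpn=0x3008 → PA=0x269EB

Access #0 fault: NONE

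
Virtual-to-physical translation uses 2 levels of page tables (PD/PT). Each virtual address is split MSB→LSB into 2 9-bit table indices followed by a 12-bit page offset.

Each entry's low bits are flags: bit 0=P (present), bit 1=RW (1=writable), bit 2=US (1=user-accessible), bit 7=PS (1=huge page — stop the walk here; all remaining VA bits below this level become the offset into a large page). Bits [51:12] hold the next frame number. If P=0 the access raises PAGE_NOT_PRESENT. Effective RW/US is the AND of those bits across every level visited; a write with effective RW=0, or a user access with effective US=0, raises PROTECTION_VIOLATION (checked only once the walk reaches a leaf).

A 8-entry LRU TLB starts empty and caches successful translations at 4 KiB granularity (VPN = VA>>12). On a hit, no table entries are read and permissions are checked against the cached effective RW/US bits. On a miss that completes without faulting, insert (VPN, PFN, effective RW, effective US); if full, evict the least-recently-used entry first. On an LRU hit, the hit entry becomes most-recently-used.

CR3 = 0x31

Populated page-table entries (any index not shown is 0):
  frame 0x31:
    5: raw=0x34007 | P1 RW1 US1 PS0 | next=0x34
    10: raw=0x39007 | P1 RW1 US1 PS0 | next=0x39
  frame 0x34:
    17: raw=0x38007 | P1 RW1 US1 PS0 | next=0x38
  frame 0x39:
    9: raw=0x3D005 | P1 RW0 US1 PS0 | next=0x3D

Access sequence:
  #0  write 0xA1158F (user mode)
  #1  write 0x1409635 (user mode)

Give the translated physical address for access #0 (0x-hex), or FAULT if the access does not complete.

Trace:
#0 VA=0xA1158F (w,user):
  lvl0: tbl 0x31, slot 5 ⇒ 0x34007 (P1/RW1/US1/PS0)
  lvl1: tbl 0x34, slot 17 ⇒ 0x38007 (P1/RW1/US1/PS0)
  ⇒ phys 0x3858F  [2 reads]
#1 VA=0x1409635 (w,user):
  lvl0: tbl 0x31, slot 10 ⇒ 0x39007 (P1/RW1/US1/PS0)
  lvl1: tbl 0x39, slot 9 ⇒ 0x3D005 (P1/RW0/US1/PS0)
  ⇒ fault: PROTECTION_VIOLATION  — 2 lookups

Access #0 PA: 0x3858F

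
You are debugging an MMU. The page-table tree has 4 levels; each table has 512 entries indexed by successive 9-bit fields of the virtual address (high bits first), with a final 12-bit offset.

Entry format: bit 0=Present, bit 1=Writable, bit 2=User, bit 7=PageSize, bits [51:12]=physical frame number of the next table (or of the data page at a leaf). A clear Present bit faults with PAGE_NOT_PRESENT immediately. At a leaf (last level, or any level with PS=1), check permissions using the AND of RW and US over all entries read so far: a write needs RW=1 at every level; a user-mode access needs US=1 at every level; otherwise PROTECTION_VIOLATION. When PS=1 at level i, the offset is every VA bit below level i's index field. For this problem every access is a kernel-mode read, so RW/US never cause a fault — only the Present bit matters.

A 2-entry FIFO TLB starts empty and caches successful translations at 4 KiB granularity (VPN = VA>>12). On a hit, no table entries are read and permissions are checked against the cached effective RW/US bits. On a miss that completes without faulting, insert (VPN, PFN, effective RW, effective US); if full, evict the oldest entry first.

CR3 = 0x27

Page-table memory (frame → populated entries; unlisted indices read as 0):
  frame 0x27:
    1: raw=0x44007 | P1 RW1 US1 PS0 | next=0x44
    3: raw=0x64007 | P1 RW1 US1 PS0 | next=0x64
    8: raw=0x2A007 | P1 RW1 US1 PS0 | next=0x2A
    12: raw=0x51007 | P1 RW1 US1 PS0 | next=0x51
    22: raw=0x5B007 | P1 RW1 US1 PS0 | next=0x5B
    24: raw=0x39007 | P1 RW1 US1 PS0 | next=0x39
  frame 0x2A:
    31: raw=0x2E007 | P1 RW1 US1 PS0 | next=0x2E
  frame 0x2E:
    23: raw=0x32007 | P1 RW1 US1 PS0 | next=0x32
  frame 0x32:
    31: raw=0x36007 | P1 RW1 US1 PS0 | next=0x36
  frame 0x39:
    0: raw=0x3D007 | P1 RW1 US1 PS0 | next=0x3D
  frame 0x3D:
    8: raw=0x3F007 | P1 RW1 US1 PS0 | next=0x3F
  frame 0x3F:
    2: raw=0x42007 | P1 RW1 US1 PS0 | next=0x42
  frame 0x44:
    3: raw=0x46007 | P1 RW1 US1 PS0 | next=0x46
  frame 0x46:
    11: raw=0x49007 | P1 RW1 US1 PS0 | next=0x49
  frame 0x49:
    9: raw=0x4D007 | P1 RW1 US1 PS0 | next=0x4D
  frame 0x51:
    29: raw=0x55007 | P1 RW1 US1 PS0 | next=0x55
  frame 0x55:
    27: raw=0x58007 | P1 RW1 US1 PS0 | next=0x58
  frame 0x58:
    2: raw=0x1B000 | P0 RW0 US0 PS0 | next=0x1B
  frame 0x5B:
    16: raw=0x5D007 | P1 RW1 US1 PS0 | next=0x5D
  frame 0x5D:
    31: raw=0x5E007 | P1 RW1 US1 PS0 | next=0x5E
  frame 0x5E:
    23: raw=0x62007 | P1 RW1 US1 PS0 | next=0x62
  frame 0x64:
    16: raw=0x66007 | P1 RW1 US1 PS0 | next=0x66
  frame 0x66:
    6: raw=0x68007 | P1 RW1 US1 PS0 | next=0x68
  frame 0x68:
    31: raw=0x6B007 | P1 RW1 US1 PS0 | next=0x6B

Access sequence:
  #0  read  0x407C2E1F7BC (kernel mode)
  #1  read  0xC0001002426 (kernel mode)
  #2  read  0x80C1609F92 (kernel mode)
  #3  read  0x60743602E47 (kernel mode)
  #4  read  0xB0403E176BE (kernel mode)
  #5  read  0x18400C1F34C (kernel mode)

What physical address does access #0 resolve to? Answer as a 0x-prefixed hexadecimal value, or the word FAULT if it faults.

Walk each access:
#0 VA=0x407C2E1F7BC (r,kernel):
  lvl0: tbl 0x27, slot 8 ⇒ 0x2A007 (P1/RW1/US1/PS0)
  lvl1: tbl 0x2A, slot 31 ⇒ 0x2E007 (P1/RW1/US1/PS0)
  lvl2: tbl 0x2E, slot 23 ⇒ 0x32007 (P1/RW1/US1/PS0)
  lvl3: tbl 0x32, slot 31 ⇒ 0x36007 (P1/RW1/US1/PS0)
  ✓ 0x367BC  — 4 lookups
#1 VA=0xC0001002426 (r,kernel):
  lvl0: tbl 0x27, slot 24 ⇒ 0x39007 (P1/RW1/US1/PS0)
  lvl1: tbl 0x39, slot 0 ⇒ 0x3D007 (P1/RW1/US1/PS0)
  lvl2: tbl 0x3D, slot 8 ⇒ 0x3F007 (P1/RW1/US1/PS0)
  lvl3: tbl 0x3F, slot 2 ⇒ 0x42007 (P1/RW1/US1/PS0)
  ✓ 0x42426  — 4 lookups
#2 VA=0x80C1609F92 (r,kernel):
  lvl0: tbl 0x27, slot 1 ⇒ 0x44007 (P1/RW1/US1/PS0)
  lvl1: tbl 0x44, slot 3 ⇒ 0x46007 (P1/RW1/US1/PS0)
  lvl2: tbl 0x46, slot 11 ⇒ 0x49007 (P1/RW1/US1/PS0)
  lvl3: tbl 0x49, slot 9 ⇒ 0x4D007 (P1/RW1/US1/PS0)
  ✓ 0x4DF92  — 4 lookups
#3 VA=0x60743602E47 (r,kernel):
  lvl0: tbl 0x27, slot 12 ⇒ 0x51007 (P1/RW1/US1/PS0)
  lvl1: tbl 0x51, slot 29 ⇒ 0x55007 (P1/RW1/US1/PS0)
  lvl2: tbl 0x55, slot 27 ⇒ 0x58007 (P1/RW1/US1/PS0)
  lvl3: tbl 0x58, slot 2 ⇒ 0x1B000 (P0/RW0/US0/PS0)
  → PAGE_NOT_PRESENT  (4 entries read)
#4 VA=0xB0403E176BE (r,kernel):
  lvl0: tbl 0x27, slot 22 ⇒ 0x5B007 (P1/RW1/US1/PS0)
  lvl1: tbl 0x5B, slot 16 ⇒ 0x5D007 (P1/RW1/US1/PS0)
  lvl2: tbl 0x5D, slot 31 ⇒ 0x5E007 (P1/RW1/US1/PS0)
  lvl3: tbl 0x5E, slot 23 ⇒ 0x62007 (P1/RW1/US1/PS0)
  ✓ 0x626BE  — 4 lookups
#5 VA=0x18400C1F34C (r,kernel):
  lvl0: tbl 0x27, slot 3 ⇒ 0x64007 (P1/RW1/US1/PS0)
  lvl1: tbl 0x64, slot 16 ⇒ 0x66007 (P1/RW1/US1/PS0)
  lvl2: tbl 0x66, slot 6 ⇒ 0x68007 (P1/RW1/US1/PS0)
  lvl3: tbl 0x68, slot 31 ⇒ 0x6B007 (P1/RW1/US1/PS0)
  ✓ 0x6B34C  — 4 lookups

Access #0 PA: 0x367BC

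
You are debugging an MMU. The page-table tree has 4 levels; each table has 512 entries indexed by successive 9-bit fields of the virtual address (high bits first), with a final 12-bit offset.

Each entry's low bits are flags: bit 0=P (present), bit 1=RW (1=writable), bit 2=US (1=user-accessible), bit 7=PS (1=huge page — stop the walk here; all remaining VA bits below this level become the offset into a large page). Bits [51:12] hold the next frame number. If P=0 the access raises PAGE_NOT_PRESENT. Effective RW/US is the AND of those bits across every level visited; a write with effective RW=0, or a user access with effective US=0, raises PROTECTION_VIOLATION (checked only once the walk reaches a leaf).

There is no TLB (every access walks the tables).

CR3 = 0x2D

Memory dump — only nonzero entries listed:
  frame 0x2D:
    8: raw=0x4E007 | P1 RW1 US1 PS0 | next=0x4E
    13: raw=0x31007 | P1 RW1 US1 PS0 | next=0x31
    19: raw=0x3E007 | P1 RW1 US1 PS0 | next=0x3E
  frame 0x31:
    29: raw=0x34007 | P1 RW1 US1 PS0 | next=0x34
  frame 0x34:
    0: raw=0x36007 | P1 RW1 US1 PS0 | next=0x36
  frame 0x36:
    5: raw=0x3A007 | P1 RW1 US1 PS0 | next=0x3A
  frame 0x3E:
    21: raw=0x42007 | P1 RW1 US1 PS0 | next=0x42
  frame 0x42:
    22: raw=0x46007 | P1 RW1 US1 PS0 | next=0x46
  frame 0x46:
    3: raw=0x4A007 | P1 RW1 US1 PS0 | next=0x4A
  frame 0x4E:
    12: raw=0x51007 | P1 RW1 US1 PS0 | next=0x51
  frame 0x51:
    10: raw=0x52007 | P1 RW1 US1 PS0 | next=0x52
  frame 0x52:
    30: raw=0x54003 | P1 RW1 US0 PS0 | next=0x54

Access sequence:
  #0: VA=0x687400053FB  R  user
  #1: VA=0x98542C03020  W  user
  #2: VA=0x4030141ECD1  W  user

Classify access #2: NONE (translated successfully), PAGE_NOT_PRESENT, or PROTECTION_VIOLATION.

Walk each access:
#0 VA=0x687400053FB (r,user):
  L0 @0x2D[13] → 0x31007  P=1,RW=1,US=1,PS=0
  L1 @0x31[29] → 0x34007  P=1,RW=1,US=1,PS=0
  L2 @0x34[0] → 0x36007  P=1,RW=1,US=1,PS=0
  L3 @0x36[5] → 0x3A007  P=1,RW=1,US=1,PS=0
  ⇒ phys 0x3A3FB  [4 reads]
#1 VA=0x98542C03020 (w,user):
  L0 @0x2D[19] → 0x3E007  P=1,RW=1,US=1,PS=0
  L1 @0x3E[21] → 0x42007  P=1,RW=1,US=1,PS=0
  L2 @0x42[22] → 0x46007  P=1,RW=1,US=1,PS=0
  L3 @0x46[3] → 0x4A007  P=1,RW=1,US=1,PS=0
  ⇒ phys 0x4A020  [4 reads]
#2 VA=0x4030141ECD1 (w,user):
  L0 @0x2D[8] → 0x4E007  P=1,RW=1,US=1,PS=0
  L1 @0x4E[12] → 0x51007  P=1,RW=1,US=1,PS=0
  L2 @0x51[10] → 0x52007  P=1,RW=1,US=1,PS=0
  L3 @0x52[30] → 0x54003  P=1,RW=1,US=0,PS=0
  → PROTECTION_VIOLATION  (4 entries read)

Access #2 fault: PROTECTION_VIOLATION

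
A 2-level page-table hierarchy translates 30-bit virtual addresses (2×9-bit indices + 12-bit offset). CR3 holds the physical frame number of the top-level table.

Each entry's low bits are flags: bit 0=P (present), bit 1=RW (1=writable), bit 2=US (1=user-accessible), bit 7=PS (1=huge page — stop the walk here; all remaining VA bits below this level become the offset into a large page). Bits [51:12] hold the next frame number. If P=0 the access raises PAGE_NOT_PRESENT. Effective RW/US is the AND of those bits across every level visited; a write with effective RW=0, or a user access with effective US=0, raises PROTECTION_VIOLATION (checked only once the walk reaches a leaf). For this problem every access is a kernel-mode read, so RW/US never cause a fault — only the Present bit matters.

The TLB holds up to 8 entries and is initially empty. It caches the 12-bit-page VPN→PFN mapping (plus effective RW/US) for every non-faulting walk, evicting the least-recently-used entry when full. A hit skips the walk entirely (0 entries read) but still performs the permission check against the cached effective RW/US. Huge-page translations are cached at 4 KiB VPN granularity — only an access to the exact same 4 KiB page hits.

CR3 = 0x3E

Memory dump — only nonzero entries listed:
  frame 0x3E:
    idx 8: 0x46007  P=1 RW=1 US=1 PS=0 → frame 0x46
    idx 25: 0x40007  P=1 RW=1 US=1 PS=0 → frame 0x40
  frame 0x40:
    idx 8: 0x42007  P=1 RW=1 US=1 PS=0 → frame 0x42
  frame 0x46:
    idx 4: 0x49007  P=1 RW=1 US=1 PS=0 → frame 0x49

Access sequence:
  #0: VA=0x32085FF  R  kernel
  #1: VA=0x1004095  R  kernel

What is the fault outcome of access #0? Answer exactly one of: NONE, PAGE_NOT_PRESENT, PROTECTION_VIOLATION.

Walk each access:
#0 VA=0x32085FF (r,kernel):
  lvl0: tbl 0x3E, slot 25 ⇒ 0x40007 (P1/RW1/US1/PS0)
  lvl1: tbl 0x40, slot 8 ⇒ 0x42007 (P1/RW1/US1/PS0)
  ⇒ phys 0x425FF  [2 reads]
#1 VA=0x1004095 (r,kernel):
  lvl0: tbl 0x3E, slot 8 ⇒ 0x46007 (P1/RW1/US1/PS0)
  lvl1: tbl 0x46, slot 4 ⇒ 0x49007 (P1/RW1/US1/PS0)
  ⇒ phys 0x49095  [2 reads]

Access #0 fault: NONE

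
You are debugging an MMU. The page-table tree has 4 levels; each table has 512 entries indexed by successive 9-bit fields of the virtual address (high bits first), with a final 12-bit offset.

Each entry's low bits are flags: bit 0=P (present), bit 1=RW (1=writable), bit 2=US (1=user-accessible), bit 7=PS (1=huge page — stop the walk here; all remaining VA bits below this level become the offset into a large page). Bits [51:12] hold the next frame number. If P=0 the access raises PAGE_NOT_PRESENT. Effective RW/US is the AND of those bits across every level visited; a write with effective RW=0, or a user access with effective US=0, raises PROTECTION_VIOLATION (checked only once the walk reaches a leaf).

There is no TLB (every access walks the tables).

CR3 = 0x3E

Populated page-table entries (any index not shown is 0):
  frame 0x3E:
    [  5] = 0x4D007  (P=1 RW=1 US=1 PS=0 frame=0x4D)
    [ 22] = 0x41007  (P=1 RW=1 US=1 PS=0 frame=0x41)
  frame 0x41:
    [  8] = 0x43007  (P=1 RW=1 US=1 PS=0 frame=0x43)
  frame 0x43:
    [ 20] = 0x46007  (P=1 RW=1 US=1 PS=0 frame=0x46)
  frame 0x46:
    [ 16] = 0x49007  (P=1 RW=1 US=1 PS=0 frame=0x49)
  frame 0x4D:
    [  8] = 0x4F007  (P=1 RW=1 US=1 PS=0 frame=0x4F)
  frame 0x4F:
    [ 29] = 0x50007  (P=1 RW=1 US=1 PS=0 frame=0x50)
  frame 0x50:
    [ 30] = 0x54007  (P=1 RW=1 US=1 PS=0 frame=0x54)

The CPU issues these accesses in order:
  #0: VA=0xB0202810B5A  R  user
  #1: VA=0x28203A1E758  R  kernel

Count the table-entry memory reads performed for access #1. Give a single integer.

Per-access translation:
#0 VA=0xB0202810B5A (r,user):
  lvl0: tbl 0x3E, slot 22 ⇒ 0x41007 (P1/RW1/US1/PS0)
  lvl1: tbl 0x41, slot 8 ⇒ 0x43007 (P1/RW1/US1/PS0)
  lvl2: tbl 0x43, slot 20 ⇒ 0x46007 (P1/RW1/US1/PS0)
  lvl3: tbl 0x46, slot 16 ⇒ 0x49007 (P1/RW1/US1/PS0)
  ✓ 0x49B5A  — 4 lookups
#1 VA=0x28203A1E758 (r,kernel):
  lvl0: tbl 0x3E, slot 5 ⇒ 0x4D007 (P1/RW1/US1/PS0)
  lvl1: tbl 0x4D, slot 8 ⇒ 0x4F007 (P1/RW1/US1/PS0)
  lvl2: tbl 0x4F, slot 29 ⇒ 0x50007 (P1/RW1/US1/PS0)
  lvl3: tbl 0x50, slot 30 ⇒ 0x54007 (P1/RW1/US1/PS0)
  ✓ 0x54758  — 4 lookups

Entries read for #1: 4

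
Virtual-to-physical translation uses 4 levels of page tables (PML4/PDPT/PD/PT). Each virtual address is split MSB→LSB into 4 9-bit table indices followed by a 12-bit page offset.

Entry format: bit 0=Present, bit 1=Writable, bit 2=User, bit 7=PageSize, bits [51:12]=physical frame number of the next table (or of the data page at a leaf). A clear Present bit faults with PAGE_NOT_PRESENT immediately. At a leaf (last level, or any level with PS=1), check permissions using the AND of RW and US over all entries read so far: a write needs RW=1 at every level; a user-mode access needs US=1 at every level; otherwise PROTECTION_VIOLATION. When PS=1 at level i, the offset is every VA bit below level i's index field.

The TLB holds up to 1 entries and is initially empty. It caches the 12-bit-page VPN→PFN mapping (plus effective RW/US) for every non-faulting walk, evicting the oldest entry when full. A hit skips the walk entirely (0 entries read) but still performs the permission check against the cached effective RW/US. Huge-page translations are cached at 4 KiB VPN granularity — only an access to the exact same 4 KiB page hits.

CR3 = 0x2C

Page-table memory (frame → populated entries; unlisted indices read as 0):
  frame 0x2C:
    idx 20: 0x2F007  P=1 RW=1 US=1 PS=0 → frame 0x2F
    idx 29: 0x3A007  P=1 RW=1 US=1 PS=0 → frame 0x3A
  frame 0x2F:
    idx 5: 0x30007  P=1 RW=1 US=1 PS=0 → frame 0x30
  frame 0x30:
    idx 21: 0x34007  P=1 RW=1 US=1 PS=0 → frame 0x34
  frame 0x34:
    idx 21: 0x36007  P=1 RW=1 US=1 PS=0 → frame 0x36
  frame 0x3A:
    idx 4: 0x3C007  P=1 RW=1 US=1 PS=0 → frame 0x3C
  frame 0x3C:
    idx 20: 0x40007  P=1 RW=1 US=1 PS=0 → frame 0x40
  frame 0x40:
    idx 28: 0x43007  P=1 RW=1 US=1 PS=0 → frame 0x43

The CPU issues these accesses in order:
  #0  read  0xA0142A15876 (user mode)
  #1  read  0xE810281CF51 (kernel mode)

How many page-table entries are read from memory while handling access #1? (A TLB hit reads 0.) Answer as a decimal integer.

Per-access translation:
#0 VA=0xA0142A15876 (r,user):
  lvl0: tbl 0x2C, slot 20 ⇒ 0x2F007 (P1/RW1/US1/PS0)
  lvl1: tbl 0x2F, slot 5 ⇒ 0x30007 (P1/RW1/US1/PS0)
  lvl2: tbl 0x30, slot 21 ⇒ 0x34007 (P1/RW1/US1/PS0)
  lvl3: tbl 0x34, slot 21 ⇒ 0x36007 (P1/RW1/US1/PS0)
  ✓ 0x36876  — 4 lookups
#1 VA=0xE810281CF51 (r,kernel):
  lvl0: tbl 0x2C, slot 29 ⇒ 0x3A007 (P1/RW1/US1/PS0)
  lvl1: tbl 0x3A, slot 4 ⇒ 0x3C007 (P1/RW1/US1/PS0)
  lvl2: tbl 0x3C, slot 20 ⇒ 0x40007 (P1/RW1/US1/PS0)
  lvl3: tbl 0x40, slot 28 ⇒ 0x43007 (P1/RW1/US1/PS0)
  ✓ 0x43F51  — 4 lookups

Entries read for #1: 4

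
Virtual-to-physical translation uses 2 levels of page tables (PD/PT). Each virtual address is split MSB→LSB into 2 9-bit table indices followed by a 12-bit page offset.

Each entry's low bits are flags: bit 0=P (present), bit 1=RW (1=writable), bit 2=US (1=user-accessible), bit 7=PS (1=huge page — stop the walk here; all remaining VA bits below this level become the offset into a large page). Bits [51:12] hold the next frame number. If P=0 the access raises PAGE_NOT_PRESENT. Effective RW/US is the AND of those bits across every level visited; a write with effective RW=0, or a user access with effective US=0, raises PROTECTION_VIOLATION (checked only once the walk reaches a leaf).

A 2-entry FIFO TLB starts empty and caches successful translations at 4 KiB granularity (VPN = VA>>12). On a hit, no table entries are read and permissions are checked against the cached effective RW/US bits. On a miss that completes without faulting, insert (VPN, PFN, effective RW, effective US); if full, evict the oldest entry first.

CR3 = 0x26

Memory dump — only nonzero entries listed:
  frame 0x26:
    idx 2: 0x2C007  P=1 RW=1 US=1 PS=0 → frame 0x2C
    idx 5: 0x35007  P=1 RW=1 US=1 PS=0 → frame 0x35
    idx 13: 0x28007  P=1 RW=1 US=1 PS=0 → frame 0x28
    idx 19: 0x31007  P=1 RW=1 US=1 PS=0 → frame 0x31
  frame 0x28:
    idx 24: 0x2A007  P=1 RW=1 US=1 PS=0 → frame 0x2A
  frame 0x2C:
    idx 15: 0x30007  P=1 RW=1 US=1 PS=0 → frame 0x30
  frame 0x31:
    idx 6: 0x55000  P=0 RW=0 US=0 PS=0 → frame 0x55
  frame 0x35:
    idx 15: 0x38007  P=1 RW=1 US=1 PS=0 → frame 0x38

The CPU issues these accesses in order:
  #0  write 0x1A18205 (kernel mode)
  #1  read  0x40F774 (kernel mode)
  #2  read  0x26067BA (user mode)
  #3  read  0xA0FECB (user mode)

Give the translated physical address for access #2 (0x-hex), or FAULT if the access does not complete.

Trace:
#0 VA=0x1A18205 (w,kernel):
  [0] read 0x26 idx=13: raw=0x28007 flags P=1 W=1 U=1 S=0
  [1] read 0x28 idx=24: raw=0x2A007 flags P=1 W=1 U=1 S=0
  ⇒ phys 0x2A205  [2 reads]
#1 VA=0x40F774 (r,kernel):
  [0] read 0x26 idx=2: raw=0x2C007 flags P=1 W=1 U=1 S=0
  [1] read 0x2C idx=15: raw=0x30007 flags P=1 W=1 U=1 S=0
  ⇒ phys 0x30774  [2 reads]
#2 VA=0x26067BA (r,user):
  [0] read 0x26 idx=19: raw=0x31007 flags P=1 W=1 U=1 S=0
  [1] read 0x31 idx=6: raw=0x55000 flags P=0 W=0 U=0 S=0
  → PAGE_NOT_PRESENT  (2 entries read)
#3 VA=0xA0FECB (r,user):
  [0] read 0x26 idx=5: raw=0x35007 flags P=1 W=1 U=1 S=0
  [1] read 0x35 idx=15: raw=0x38007 flags P=1 W=1 U=1 S=0
  ⇒ phys 0x38ECB  [2 reads]

Access #2 PA: FAULT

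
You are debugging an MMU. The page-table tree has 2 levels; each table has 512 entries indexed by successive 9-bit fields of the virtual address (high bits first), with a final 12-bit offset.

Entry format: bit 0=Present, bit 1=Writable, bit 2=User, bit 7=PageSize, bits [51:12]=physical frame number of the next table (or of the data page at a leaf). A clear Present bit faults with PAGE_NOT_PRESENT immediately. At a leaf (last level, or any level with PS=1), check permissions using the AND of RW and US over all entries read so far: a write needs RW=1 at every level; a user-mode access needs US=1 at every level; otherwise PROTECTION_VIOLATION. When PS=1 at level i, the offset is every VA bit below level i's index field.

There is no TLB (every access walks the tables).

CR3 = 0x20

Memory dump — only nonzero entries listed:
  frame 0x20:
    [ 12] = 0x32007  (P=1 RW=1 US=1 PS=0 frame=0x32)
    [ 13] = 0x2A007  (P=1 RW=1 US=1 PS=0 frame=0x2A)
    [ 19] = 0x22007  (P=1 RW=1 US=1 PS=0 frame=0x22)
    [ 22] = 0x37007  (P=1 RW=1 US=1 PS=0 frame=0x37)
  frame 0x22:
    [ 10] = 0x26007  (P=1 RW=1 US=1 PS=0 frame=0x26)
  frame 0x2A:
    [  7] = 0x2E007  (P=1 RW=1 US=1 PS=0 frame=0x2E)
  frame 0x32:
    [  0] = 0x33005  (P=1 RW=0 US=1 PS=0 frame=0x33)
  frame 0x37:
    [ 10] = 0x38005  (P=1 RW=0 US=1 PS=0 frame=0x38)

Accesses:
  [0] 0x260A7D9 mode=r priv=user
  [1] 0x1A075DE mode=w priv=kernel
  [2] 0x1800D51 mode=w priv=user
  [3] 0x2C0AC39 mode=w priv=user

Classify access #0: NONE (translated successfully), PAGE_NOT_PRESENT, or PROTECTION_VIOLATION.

Per-access translation:
#0 VA=0x260A7D9 (r,user):
  L0 @0x20[19] → 0x22007  P=1,RW=1,US=1,PS=0
  L1 @0x22[10] → 0x26007  P=1,RW=1,US=1,PS=0
  ✓ 0x267D9  — 2 lookups
#1 VA=0x1A075DE (w,kernel):
  L0 @0x20[13] → 0x2A007  P=1,RW=1,US=1,PS=0
  L1 @0x2A[7] → 0x2E007  P=1,RW=1,US=1,PS=0
  ✓ 0x2E5DE  — 2 lookups
#2 VA=0x1800D51 (w,user):
  L0 @0x20[12] → 0x32007  P=1,RW=1,US=1,PS=0
  L1 @0x32[0] → 0x33005  P=1,RW=0,US=1,PS=0
  ✗ PROTECTION_VIOLATION  [2 reads]
#3 VA=0x2C0AC39 (w,user):
  L0 @0x20[22] → 0x37007  P=1,RW=1,US=1,PS=0
  L1 @0x37[10] → 0x38005  P=1,RW=0,US=1,PS=0
  ✗ PROTECTION_VIOLATION  [2 reads]

Access #0 fault: NONE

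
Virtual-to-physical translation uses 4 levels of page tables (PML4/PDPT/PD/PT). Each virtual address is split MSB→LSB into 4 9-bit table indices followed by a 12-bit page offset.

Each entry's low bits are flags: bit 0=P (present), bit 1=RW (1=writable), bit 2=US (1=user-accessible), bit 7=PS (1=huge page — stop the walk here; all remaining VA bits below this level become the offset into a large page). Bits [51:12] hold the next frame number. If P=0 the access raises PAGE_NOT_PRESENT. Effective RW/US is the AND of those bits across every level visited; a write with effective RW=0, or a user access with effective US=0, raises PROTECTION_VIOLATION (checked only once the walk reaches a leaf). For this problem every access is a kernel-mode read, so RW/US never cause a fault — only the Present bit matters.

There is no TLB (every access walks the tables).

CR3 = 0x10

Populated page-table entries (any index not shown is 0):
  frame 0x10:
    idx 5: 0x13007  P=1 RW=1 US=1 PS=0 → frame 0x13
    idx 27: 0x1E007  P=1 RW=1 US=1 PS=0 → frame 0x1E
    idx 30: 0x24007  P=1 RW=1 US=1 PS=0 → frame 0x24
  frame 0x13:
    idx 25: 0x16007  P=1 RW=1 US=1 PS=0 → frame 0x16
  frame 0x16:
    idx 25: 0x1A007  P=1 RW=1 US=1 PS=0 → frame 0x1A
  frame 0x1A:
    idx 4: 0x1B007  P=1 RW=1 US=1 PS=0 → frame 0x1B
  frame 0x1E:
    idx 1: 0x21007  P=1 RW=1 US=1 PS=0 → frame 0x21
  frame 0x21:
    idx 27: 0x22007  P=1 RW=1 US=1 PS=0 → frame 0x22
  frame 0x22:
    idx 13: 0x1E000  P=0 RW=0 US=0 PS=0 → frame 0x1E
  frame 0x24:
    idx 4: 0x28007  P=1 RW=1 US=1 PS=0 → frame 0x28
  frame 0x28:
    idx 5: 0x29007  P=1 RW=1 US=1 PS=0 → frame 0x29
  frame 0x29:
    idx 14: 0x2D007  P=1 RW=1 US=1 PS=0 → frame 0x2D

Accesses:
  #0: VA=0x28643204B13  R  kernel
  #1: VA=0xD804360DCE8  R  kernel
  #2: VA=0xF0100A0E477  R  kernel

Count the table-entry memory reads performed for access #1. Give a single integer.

Walk each access:
#0 VA=0x28643204B13 (r,kernel):
  L0 @0x10[5] → 0x13007  P=1,RW=1,US=1,PS=0
  L1 @0x13[25] → 0x16007  P=1,RW=1,US=1,PS=0
  L2 @0x16[25] → 0x1A007  P=1,RW=1,US=1,PS=0
  L3 @0x1A[4] → 0x1B007  P=1,RW=1,US=1,PS=0
  ✓ 0x1BB13  — 4 lookups
#1 VA=0xD804360DCE8 (r,kernel):
  L0 @0x10[27] → 0x1E007  P=1,RW=1,US=1,PS=0
  L1 @0x1E[1] → 0x21007  P=1,RW=1,US=1,PS=0
  L2 @0x21[27] → 0x22007  P=1,RW=1,US=1,PS=0
  L3 @0x22[13] → 0x1E000  P=0,RW=0,US=0,PS=0
  ✗ PAGE_NOT_PRESENT  [4 reads]
#2 VA=0xF0100A0E477 (r,kernel):
  L0 @0x10[30] → 0x24007  P=1,RW=1,US=1,PS=0
  L1 @0x24[4] → 0x28007  P=1,RW=1,US=1,PS=0
  L2 @0x28[5] → 0x29007  P=1,RW=1,US=1,PS=0
  L3 @0x29[14] → 0x2D007  P=1,RW=1,US=1,PS=0
  ✓ 0x2D477  — 4 lookups

Entries read for #1: 4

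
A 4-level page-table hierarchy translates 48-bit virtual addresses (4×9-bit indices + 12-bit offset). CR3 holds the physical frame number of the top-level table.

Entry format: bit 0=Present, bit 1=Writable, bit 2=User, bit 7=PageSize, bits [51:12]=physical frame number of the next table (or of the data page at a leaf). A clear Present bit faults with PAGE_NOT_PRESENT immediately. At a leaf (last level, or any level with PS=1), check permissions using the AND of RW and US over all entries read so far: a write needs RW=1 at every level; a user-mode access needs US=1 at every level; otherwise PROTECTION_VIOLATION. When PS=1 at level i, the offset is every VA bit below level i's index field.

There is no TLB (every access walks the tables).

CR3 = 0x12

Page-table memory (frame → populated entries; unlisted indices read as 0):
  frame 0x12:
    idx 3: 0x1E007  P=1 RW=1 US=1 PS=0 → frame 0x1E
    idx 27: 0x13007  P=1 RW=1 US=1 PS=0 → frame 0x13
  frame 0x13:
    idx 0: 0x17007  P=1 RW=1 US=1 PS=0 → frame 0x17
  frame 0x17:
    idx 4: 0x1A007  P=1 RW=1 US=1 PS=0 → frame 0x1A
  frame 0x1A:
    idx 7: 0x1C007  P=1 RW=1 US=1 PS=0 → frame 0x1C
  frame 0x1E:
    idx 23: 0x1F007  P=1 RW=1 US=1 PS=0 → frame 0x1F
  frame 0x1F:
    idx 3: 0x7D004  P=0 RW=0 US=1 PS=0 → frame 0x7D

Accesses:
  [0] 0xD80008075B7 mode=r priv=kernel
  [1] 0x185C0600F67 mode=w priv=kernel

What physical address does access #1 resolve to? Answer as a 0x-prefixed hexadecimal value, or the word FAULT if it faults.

Trace:
#0 VA=0xD80008075B7 (r,kernel):
  L0: frame=0x12 idx=27 entry=0x13007 [P=1 RW=1 US=1 PS=0]
  L1: frame=0x13 idx=0 entry=0x17007 [P=1 RW=1 US=1 PS=0]
  L2: frame=0x17 idx=4 entry=0x1A007 [P=1 RW=1 US=1 PS=0]
  L3: frame=0x1A idx=7 entry=0x1C007 [P=1 RW=1 US=1 PS=0]
  ⇒ phys 0x1C5B7  [4 reads]
#1 VA=0x185C0600F67 (w,kernel):
  L0: frame=0x12 idx=3 entry=0x1E007 [P=1 RW=1 US=1 PS=0]
  L1: frame=0x1E idx=23 entry=0x1F007 [P=1 RW=1 US=1 PS=0]
  L2: frame=0x1F idx=3 entry=0x7D004 [P=0 RW=0 US=1 PS=0]
  → PAGE_NOT_PRESENT  (3 entries read)

Access #1 PA: FAULT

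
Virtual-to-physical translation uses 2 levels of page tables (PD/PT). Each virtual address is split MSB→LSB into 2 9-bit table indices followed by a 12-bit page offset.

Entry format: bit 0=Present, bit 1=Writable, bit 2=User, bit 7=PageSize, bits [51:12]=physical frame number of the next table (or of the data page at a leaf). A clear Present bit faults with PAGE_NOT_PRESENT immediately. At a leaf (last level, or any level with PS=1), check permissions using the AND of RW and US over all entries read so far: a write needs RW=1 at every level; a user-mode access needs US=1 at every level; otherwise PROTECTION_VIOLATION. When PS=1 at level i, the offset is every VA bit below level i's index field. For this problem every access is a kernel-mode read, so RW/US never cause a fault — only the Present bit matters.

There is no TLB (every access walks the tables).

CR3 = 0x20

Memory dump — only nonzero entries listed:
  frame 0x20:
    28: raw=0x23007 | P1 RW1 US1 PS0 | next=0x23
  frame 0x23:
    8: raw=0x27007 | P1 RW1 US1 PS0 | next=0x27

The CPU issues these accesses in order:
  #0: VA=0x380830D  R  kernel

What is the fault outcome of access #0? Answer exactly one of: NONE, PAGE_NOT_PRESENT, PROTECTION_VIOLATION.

Walk each access:
#0 VA=0x380830D (r,kernel):
  [0] read 0x20 idx=28: raw=0x23007 flags P=1 W=1 U=1 S=0
  [1] read 0x23 idx=8: raw=0x27007 flags P=1 W=1 U=1 S=0
  ⇒ phys 0x2730D  [2 reads]

Access #0 fault: NONE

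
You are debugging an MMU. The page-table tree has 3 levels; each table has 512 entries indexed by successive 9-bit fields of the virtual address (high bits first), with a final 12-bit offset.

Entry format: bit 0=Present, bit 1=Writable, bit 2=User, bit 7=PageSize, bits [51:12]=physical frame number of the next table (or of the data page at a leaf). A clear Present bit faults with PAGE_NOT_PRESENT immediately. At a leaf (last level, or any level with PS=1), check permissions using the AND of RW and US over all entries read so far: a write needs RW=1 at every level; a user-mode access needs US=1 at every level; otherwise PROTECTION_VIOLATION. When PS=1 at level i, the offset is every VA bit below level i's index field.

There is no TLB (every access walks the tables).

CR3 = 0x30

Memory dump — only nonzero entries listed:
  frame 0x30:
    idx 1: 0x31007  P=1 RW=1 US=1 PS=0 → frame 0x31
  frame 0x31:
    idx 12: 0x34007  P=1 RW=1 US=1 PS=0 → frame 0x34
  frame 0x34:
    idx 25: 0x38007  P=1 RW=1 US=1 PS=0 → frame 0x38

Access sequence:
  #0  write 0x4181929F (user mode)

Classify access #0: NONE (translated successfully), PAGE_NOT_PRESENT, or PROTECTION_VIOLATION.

Per-access translation:
#0 VA=0x4181929F (w,user):
  L0: frame=0x30 idx=1 entry=0x31007 [P=1 RW=1 US=1 PS=0]
  L1: frame=0x31 idx=12 entry=0x34007 [P=1 RW=1 US=1 PS=0]
  L2: frame=0x34 idx=25 entry=0x38007 [P=1 RW=1 US=1 PS=0]
  → PA=0x3829F  (3 entries read)

Access #0 fault: NONE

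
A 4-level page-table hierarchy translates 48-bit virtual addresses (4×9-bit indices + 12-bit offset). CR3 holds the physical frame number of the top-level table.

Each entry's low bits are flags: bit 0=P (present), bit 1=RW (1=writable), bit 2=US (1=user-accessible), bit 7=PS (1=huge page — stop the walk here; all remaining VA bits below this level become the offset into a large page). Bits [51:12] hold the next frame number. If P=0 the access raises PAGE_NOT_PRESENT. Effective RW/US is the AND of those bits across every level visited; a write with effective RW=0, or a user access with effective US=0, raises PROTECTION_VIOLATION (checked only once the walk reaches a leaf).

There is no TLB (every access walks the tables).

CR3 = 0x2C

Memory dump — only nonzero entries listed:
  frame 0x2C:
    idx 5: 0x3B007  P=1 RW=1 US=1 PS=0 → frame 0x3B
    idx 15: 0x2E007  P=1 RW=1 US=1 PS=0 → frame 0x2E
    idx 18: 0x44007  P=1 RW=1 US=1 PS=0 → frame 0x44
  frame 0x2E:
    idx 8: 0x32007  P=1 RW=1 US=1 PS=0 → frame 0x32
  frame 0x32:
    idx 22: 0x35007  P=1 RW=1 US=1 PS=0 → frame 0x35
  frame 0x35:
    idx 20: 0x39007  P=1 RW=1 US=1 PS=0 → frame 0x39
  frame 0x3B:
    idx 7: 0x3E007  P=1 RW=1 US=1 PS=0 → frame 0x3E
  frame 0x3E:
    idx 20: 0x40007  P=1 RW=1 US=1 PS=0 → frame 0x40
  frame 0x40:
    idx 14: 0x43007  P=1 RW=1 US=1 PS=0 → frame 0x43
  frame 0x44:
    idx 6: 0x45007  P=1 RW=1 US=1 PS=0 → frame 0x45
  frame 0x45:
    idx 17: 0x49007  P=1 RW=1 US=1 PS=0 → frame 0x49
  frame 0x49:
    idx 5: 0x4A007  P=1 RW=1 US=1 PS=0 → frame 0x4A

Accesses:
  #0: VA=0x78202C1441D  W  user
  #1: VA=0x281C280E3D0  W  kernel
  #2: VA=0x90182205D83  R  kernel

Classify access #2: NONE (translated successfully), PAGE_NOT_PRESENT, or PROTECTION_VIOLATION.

Walk each access:
#0 VA=0x78202C1441D (w,user):
  [0] read 0x2C idx=15: raw=0x2E007 flags P=1 W=1 U=1 S=0
  [1] read 0x2E idx=8: raw=0x32007 flags P=1 W=1 U=1 S=0
  [2] read 0x32 idx=22: raw=0x35007 flags P=1 W=1 U=1 S=0
  [3] read 0x35 idx=20: raw=0x39007 flags P=1 W=1 U=1 S=0
  → PA=0x3941D  (4 entries read)
#1 VA=0x281C280E3D0 (w,kernel):
  [0] read 0x2C idx=5: raw=0x3B007 flags P=1 W=1 U=1 S=0
  [1] read 0x3B idx=7: raw=0x3E007 flags P=1 W=1 U=1 S=0
  [2] read 0x3E idx=20: raw=0x40007 flags P=1 W=1 U=1 S=0
  [3] read 0x40 idx=14: raw=0x43007 flags P=1 W=1 U=1 S=0
  → PA=0x433D0  (4 entries read)
#2 VA=0x90182205D83 (r,kernel):
  [0] read 0x2C idx=18: raw=0x44007 flags P=1 W=1 U=1 S=0
  [1] read 0x44 idx=6: raw=0x45007 flags P=1 W=1 U=1 S=0
  [2] read 0x45 idx=17: raw=0x49007 flags P=1 W=1 U=1 S=0
  [3] read 0x49 idx=5: raw=0x4A007 flags P=1 W=1 U=1 S=0
  → PA=0x4AD83  (4 entries read)

Access #2 fault: NONE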